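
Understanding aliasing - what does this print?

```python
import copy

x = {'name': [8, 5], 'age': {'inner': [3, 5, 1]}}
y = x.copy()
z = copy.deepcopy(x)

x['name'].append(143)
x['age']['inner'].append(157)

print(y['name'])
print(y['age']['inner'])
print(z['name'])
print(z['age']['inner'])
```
[8, 5, 143]
[3, 5, 1, 157]
[8, 5]
[3, 5, 1]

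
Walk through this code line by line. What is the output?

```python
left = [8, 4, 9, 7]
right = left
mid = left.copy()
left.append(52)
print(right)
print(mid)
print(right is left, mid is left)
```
[8, 4, 9, 7, 52]
[8, 4, 9, 7]
True False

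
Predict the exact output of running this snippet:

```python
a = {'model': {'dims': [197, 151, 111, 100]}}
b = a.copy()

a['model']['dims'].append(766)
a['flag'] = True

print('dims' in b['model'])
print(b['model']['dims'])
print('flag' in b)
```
True
[197, 151, 111, 100, 766]
False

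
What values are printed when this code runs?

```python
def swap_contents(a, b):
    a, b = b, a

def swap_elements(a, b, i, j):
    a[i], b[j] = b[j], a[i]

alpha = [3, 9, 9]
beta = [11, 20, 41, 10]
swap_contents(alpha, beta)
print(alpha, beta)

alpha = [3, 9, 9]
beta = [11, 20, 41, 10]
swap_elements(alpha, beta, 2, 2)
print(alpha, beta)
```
[3, 9, 9] [11, 20, 41, 10]
[3, 9, 41] [11, 20, 9, 10]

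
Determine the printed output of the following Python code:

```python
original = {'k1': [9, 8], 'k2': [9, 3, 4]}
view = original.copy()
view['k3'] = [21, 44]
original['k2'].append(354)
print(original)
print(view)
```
{'k1': [9, 8], 'k2': [9, 3, 4, 354]}
{'k1': [9, 8], 'k2': [9, 3, 4, 354], 'k3': [21, 44]}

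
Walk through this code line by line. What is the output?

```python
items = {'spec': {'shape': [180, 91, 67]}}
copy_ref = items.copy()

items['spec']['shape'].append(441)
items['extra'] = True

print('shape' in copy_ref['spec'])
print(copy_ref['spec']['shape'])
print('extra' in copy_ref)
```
True
[180, 91, 67, 441]
False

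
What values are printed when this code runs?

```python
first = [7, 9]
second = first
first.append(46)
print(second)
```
[7, 9, 46]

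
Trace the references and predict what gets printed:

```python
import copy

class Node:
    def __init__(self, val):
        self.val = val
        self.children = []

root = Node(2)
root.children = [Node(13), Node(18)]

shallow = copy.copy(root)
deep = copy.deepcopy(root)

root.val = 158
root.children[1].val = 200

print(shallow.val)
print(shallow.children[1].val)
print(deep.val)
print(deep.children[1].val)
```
2
200
2
18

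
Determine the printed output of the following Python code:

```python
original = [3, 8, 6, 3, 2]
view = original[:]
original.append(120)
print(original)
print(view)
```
[3, 8, 6, 3, 2, 120]
[3, 8, 6, 3, 2]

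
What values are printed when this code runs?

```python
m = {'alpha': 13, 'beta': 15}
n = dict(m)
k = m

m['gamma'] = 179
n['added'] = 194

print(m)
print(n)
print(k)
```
{'alpha': 13, 'beta': 15, 'gamma': 179}
{'alpha': 13, 'beta': 15, 'added': 194}
{'alpha': 13, 'beta': 15, 'gamma': 179}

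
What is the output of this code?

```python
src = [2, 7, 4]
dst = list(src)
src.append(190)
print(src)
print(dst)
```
[2, 7, 4, 190]
[2, 7, 4]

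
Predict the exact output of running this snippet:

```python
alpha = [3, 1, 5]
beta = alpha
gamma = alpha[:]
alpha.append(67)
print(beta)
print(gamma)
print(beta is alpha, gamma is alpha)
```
[3, 1, 5, 67]
[3, 1, 5]
True False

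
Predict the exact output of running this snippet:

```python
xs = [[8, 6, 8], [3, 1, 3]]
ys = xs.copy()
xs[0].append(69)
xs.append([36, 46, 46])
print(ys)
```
[[8, 6, 8, 69], [3, 1, 3]]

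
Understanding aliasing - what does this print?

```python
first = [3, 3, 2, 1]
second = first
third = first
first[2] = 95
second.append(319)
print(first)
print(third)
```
[3, 3, 95, 1, 319]
[3, 3, 95, 1, 319]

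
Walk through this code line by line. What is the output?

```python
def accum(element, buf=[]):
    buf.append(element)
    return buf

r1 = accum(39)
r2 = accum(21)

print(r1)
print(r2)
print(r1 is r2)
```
[39, 21]
[39, 21]
True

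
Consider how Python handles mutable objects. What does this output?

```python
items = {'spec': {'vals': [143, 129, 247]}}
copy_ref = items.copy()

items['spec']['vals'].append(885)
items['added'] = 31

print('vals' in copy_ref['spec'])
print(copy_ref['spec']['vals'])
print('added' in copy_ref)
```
True
[143, 129, 247, 885]
False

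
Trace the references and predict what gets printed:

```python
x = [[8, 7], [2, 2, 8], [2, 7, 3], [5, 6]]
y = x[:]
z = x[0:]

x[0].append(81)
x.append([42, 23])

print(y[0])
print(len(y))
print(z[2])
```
[8, 7, 81]
4
[2, 7, 3]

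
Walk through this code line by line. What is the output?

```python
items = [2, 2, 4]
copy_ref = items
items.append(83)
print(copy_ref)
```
[2, 2, 4, 83]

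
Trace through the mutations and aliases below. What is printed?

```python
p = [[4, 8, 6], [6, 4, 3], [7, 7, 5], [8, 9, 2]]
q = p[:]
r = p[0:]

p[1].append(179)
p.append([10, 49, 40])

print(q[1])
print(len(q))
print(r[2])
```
[6, 4, 3, 179]
4
[7, 7, 5]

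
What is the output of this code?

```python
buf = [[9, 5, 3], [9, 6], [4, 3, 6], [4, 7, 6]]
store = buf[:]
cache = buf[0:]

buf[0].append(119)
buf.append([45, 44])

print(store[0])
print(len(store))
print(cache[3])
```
[9, 5, 3, 119]
4
[4, 7, 6]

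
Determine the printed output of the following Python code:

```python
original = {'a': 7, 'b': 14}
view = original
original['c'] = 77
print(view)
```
{'a': 7, 'b': 14, 'c': 77}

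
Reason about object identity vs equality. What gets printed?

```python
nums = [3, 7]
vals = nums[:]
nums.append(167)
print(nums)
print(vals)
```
[3, 7, 167]
[3, 7]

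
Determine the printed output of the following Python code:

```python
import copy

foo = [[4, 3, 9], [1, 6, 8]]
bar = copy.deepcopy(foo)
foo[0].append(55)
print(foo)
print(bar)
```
[[4, 3, 9, 55], [1, 6, 8]]
[[4, 3, 9], [1, 6, 8]]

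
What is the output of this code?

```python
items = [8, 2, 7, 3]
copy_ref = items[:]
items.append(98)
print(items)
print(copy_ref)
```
[8, 2, 7, 3, 98]
[8, 2, 7, 3]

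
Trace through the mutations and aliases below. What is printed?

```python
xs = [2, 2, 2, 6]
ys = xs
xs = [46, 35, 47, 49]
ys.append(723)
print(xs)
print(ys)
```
[46, 35, 47, 49]
[2, 2, 2, 6, 723]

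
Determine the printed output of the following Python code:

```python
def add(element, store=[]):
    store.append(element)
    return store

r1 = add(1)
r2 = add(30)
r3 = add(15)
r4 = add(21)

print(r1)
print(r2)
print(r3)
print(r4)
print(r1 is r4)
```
[1, 30, 15, 21]
[1, 30, 15, 21]
[1, 30, 15, 21]
[1, 30, 15, 21]
True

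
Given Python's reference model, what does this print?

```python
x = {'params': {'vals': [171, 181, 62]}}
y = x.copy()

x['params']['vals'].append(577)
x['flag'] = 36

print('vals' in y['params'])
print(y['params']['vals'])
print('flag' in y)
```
True
[171, 181, 62, 577]
False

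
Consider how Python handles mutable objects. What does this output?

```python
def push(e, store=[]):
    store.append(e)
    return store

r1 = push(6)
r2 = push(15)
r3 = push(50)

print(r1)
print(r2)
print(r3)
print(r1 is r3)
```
[6, 15, 50]
[6, 15, 50]
[6, 15, 50]
True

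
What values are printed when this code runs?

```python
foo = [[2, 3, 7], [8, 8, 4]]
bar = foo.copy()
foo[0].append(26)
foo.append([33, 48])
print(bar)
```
[[2, 3, 7, 26], [8, 8, 4]]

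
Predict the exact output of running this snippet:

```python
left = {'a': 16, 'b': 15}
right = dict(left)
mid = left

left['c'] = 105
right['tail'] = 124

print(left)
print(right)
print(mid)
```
{'a': 16, 'b': 15, 'c': 105}
{'a': 16, 'b': 15, 'tail': 124}
{'a': 16, 'b': 15, 'c': 105}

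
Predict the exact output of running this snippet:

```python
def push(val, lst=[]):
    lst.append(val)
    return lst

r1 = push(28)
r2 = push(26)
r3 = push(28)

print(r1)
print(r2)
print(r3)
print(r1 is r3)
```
[28, 26, 28]
[28, 26, 28]
[28, 26, 28]
True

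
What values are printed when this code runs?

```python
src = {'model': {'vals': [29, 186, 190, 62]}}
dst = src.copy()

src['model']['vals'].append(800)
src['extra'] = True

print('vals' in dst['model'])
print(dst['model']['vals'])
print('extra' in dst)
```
True
[29, 186, 190, 62, 800]
False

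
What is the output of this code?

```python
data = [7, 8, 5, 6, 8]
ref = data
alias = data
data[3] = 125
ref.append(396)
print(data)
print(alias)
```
[7, 8, 5, 125, 8, 396]
[7, 8, 5, 125, 8, 396]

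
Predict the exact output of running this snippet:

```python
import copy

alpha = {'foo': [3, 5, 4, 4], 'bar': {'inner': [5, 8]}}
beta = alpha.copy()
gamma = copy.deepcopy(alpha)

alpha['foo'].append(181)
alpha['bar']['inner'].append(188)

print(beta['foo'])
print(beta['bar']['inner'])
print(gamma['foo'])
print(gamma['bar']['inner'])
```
[3, 5, 4, 4, 181]
[5, 8, 188]
[3, 5, 4, 4]
[5, 8]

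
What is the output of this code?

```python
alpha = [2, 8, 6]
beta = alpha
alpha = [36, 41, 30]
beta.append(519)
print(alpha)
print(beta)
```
[36, 41, 30]
[2, 8, 6, 519]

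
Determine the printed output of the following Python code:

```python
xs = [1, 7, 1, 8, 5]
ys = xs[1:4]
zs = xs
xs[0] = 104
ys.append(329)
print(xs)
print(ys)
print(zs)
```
[104, 7, 1, 8, 5]
[7, 1, 8, 329]
[104, 7, 1, 8, 5]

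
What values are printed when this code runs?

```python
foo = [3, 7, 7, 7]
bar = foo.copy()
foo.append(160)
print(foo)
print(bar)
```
[3, 7, 7, 7, 160]
[3, 7, 7, 7]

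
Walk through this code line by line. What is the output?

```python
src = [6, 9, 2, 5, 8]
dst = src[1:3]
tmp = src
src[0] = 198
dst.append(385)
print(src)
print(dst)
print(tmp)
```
[198, 9, 2, 5, 8]
[9, 2, 385]
[198, 9, 2, 5, 8]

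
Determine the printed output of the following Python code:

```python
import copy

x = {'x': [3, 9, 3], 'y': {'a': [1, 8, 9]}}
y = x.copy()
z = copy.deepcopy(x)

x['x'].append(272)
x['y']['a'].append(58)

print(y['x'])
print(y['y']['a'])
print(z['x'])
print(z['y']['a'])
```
[3, 9, 3, 272]
[1, 8, 9, 58]
[3, 9, 3]
[1, 8, 9]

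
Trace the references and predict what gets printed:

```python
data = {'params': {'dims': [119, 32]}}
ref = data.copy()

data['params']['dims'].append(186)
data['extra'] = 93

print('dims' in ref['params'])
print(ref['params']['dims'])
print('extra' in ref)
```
True
[119, 32, 186]
False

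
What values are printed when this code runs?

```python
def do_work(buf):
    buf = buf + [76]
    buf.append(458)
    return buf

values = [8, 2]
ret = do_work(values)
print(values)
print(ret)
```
[8, 2]
[8, 2, 76, 458]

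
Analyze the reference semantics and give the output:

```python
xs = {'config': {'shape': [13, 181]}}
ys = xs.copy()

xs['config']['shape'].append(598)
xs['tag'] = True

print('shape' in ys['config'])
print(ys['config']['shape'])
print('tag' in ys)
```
True
[13, 181, 598]
False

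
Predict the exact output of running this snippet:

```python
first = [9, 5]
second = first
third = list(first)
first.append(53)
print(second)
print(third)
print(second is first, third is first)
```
[9, 5, 53]
[9, 5]
True False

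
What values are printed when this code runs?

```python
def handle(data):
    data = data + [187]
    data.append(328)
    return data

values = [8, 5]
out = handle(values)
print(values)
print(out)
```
[8, 5]
[8, 5, 187, 328]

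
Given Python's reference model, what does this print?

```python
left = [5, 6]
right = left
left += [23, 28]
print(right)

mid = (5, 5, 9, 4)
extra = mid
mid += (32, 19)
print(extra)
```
[5, 6, 23, 28]
(5, 5, 9, 4)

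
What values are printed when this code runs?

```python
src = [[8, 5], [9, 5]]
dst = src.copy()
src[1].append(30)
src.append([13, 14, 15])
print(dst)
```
[[8, 5], [9, 5, 30]]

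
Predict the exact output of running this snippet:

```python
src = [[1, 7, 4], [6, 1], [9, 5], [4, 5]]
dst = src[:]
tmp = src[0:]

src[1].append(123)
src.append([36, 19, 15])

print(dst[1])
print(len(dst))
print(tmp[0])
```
[6, 1, 123]
4
[1, 7, 4]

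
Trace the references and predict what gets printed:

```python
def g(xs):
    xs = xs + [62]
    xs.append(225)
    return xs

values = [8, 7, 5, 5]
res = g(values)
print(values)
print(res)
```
[8, 7, 5, 5]
[8, 7, 5, 5, 62, 225]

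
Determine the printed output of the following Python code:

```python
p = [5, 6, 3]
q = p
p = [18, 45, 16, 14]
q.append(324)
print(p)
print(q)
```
[18, 45, 16, 14]
[5, 6, 3, 324]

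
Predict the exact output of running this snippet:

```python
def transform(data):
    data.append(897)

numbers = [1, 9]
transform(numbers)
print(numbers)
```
[1, 9, 897]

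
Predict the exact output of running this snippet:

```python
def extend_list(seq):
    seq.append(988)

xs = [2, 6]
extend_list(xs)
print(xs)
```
[2, 6, 988]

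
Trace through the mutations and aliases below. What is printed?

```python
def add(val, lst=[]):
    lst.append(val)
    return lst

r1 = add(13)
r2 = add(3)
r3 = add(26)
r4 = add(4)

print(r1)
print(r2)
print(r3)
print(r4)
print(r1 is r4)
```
[13, 3, 26, 4]
[13, 3, 26, 4]
[13, 3, 26, 4]
[13, 3, 26, 4]
True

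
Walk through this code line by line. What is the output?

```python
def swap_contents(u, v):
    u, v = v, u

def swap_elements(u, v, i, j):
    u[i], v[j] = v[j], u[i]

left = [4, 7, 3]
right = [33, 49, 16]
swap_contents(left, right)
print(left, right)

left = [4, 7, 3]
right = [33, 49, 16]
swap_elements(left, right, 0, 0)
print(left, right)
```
[4, 7, 3] [33, 49, 16]
[33, 7, 3] [4, 49, 16]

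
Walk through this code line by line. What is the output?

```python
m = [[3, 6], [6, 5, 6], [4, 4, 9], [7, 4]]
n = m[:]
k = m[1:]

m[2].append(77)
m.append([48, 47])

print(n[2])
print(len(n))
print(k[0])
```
[4, 4, 9, 77]
4
[6, 5, 6]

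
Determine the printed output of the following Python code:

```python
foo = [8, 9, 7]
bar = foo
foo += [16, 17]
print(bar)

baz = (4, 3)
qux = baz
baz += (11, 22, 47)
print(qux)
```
[8, 9, 7, 16, 17]
(4, 3)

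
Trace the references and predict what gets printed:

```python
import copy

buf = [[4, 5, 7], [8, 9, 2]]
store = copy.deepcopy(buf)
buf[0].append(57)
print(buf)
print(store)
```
[[4, 5, 7, 57], [8, 9, 2]]
[[4, 5, 7], [8, 9, 2]]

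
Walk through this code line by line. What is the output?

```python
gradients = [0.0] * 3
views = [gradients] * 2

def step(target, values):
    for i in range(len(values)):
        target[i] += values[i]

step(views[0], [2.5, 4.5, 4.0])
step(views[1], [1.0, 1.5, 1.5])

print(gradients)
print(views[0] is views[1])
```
[3.5, 6.0, 5.5]
True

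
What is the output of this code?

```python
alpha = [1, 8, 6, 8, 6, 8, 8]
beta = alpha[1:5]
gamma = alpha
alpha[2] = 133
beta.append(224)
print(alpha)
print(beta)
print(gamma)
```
[1, 8, 133, 8, 6, 8, 8]
[8, 6, 8, 6, 224]
[1, 8, 133, 8, 6, 8, 8]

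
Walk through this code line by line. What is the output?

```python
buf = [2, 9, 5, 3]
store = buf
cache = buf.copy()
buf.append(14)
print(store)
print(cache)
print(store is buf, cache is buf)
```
[2, 9, 5, 3, 14]
[2, 9, 5, 3]
True False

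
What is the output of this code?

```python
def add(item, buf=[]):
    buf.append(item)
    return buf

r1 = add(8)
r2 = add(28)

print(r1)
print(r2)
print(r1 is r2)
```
[8, 28]
[8, 28]
True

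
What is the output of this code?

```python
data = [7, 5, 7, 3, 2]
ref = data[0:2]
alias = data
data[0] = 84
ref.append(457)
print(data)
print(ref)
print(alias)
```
[84, 5, 7, 3, 2]
[7, 5, 457]
[84, 5, 7, 3, 2]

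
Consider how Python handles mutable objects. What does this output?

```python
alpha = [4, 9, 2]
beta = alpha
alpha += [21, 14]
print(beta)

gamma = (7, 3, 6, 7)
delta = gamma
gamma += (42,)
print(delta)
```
[4, 9, 2, 21, 14]
(7, 3, 6, 7)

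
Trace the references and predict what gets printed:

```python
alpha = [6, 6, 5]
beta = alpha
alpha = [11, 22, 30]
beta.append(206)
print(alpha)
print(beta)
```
[11, 22, 30]
[6, 6, 5, 206]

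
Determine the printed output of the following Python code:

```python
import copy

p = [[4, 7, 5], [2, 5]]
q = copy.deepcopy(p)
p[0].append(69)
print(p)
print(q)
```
[[4, 7, 5, 69], [2, 5]]
[[4, 7, 5], [2, 5]]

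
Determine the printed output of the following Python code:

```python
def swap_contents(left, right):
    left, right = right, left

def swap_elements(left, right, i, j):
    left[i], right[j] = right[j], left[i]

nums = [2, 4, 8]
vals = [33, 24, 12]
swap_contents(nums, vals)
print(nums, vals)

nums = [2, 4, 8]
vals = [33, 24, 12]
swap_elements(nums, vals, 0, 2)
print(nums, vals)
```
[2, 4, 8] [33, 24, 12]
[12, 4, 8] [33, 24, 2]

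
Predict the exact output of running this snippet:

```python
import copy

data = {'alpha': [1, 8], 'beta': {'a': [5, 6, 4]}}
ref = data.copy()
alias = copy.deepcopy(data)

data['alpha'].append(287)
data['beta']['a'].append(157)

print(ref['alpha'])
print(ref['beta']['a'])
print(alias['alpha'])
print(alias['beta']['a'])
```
[1, 8, 287]
[5, 6, 4, 157]
[1, 8]
[5, 6, 4]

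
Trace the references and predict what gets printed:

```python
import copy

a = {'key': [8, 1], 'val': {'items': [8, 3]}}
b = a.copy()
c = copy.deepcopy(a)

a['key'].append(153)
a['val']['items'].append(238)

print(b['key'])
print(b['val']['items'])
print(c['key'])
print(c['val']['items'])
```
[8, 1, 153]
[8, 3, 238]
[8, 1]
[8, 3]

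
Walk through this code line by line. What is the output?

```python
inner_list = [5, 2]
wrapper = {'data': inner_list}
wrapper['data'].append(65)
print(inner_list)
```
[5, 2, 65]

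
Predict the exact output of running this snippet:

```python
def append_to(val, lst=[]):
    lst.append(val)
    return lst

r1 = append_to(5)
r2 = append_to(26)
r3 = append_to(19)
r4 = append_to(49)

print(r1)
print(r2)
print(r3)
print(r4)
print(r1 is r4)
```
[5, 26, 19, 49]
[5, 26, 19, 49]
[5, 26, 19, 49]
[5, 26, 19, 49]
True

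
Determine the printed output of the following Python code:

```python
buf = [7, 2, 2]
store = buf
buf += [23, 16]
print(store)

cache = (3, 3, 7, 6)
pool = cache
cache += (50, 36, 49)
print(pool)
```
[7, 2, 2, 23, 16]
(3, 3, 7, 6)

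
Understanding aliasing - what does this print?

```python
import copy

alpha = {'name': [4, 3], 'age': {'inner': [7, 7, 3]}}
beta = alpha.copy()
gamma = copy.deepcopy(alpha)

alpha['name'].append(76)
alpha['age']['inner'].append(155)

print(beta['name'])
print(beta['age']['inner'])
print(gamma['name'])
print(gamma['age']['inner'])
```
[4, 3, 76]
[7, 7, 3, 155]
[4, 3]
[7, 7, 3]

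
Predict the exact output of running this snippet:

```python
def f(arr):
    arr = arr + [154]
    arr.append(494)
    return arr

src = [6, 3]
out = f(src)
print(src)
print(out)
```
[6, 3]
[6, 3, 154, 494]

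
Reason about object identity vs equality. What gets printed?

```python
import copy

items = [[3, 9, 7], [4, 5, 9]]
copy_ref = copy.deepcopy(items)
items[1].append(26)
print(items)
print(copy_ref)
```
[[3, 9, 7], [4, 5, 9, 26]]
[[3, 9, 7], [4, 5, 9]]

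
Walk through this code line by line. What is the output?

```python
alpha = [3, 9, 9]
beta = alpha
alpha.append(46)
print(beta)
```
[3, 9, 9, 46]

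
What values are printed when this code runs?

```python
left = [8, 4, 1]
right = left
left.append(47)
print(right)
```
[8, 4, 1, 47]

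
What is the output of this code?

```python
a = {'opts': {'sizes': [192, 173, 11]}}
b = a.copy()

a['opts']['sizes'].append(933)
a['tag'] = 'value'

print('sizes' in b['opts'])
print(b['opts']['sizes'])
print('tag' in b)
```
True
[192, 173, 11, 933]
False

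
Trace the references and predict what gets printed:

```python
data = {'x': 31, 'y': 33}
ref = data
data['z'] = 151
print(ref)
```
{'x': 31, 'y': 33, 'z': 151}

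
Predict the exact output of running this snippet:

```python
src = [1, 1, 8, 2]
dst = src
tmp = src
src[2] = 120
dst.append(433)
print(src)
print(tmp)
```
[1, 1, 120, 2, 433]
[1, 1, 120, 2, 433]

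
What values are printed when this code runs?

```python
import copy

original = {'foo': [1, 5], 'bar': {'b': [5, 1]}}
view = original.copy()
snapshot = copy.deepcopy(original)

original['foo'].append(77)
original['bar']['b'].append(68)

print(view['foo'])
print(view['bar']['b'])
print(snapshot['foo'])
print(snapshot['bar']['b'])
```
[1, 5, 77]
[5, 1, 68]
[1, 5]
[5, 1]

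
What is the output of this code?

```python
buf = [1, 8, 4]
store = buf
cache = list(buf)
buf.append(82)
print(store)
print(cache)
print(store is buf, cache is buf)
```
[1, 8, 4, 82]
[1, 8, 4]
True False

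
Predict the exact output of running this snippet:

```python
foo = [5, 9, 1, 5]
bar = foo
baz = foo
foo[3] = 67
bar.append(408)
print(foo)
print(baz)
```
[5, 9, 1, 67, 408]
[5, 9, 1, 67, 408]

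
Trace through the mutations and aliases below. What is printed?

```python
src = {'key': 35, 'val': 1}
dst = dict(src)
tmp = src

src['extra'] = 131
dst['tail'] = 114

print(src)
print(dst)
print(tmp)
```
{'key': 35, 'val': 1, 'extra': 131}
{'key': 35, 'val': 1, 'tail': 114}
{'key': 35, 'val': 1, 'extra': 131}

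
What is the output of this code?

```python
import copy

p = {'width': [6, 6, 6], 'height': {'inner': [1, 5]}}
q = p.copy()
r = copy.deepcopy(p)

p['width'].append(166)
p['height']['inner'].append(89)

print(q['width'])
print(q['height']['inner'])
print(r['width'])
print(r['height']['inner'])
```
[6, 6, 6, 166]
[1, 5, 89]
[6, 6, 6]
[1, 5]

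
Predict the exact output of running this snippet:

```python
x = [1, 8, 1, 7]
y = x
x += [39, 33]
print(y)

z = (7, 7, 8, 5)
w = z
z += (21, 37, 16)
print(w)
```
[1, 8, 1, 7, 39, 33]
(7, 7, 8, 5)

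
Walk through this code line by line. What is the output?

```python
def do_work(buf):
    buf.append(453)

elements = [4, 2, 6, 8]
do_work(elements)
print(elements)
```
[4, 2, 6, 8, 453]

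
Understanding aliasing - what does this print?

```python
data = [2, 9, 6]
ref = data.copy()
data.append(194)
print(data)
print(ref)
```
[2, 9, 6, 194]
[2, 9, 6]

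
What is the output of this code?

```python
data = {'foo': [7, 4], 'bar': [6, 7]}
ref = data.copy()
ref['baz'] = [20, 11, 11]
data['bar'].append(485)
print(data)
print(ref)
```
{'foo': [7, 4], 'bar': [6, 7, 485]}
{'foo': [7, 4], 'bar': [6, 7, 485], 'baz': [20, 11, 11]}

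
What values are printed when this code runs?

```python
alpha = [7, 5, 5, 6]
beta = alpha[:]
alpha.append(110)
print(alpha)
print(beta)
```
[7, 5, 5, 6, 110]
[7, 5, 5, 6]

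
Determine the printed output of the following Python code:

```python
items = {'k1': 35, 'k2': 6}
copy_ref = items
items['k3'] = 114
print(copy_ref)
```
{'k1': 35, 'k2': 6, 'k3': 114}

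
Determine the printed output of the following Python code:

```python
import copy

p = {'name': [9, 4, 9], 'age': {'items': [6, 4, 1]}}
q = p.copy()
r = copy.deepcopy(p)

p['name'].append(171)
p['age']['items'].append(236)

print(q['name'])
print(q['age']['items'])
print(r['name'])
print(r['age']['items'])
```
[9, 4, 9, 171]
[6, 4, 1, 236]
[9, 4, 9]
[6, 4, 1]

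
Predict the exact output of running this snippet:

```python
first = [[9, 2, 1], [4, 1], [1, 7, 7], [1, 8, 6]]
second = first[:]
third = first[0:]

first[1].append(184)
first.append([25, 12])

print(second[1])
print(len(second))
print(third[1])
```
[4, 1, 184]
4
[4, 1, 184]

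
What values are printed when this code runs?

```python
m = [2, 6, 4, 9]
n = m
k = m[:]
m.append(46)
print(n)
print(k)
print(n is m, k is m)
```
[2, 6, 4, 9, 46]
[2, 6, 4, 9]
True False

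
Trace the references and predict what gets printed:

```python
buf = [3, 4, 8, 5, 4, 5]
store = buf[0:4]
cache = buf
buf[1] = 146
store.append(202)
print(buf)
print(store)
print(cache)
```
[3, 146, 8, 5, 4, 5]
[3, 4, 8, 5, 202]
[3, 146, 8, 5, 4, 5]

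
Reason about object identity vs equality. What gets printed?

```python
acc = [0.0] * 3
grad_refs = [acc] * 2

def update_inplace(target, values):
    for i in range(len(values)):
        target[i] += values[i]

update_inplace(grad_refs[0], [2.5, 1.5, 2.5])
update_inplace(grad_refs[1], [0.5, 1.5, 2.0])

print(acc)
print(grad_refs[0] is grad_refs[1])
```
[3.0, 3.0, 4.5]
True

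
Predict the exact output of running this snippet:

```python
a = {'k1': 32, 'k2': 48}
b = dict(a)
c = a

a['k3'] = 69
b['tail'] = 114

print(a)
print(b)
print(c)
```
{'k1': 32, 'k2': 48, 'k3': 69}
{'k1': 32, 'k2': 48, 'tail': 114}
{'k1': 32, 'k2': 48, 'k3': 69}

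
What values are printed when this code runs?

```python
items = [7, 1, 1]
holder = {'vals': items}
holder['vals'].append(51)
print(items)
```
[7, 1, 1, 51]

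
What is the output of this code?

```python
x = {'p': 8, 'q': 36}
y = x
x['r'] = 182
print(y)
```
{'p': 8, 'q': 36, 'r': 182}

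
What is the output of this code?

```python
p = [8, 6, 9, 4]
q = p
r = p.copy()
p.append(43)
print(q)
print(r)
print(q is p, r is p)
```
[8, 6, 9, 4, 43]
[8, 6, 9, 4]
True False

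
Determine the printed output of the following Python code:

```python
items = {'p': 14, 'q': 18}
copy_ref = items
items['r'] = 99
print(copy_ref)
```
{'p': 14, 'q': 18, 'r': 99}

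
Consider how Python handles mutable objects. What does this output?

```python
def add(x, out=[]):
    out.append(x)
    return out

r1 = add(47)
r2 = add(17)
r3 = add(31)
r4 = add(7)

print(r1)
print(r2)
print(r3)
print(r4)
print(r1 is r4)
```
[47, 17, 31, 7]
[47, 17, 31, 7]
[47, 17, 31, 7]
[47, 17, 31, 7]
True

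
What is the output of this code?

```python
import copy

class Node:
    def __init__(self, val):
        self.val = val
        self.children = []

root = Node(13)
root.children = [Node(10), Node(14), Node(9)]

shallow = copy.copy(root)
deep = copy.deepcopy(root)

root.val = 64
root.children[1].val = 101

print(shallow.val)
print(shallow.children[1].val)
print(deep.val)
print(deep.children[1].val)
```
13
101
13
14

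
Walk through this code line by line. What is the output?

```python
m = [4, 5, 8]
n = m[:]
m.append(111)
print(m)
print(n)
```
[4, 5, 8, 111]
[4, 5, 8]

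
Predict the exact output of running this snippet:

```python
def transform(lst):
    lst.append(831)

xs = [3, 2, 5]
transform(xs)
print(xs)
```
[3, 2, 5, 831]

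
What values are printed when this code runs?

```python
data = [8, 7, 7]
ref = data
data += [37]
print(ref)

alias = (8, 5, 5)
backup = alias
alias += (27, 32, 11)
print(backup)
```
[8, 7, 7, 37]
(8, 5, 5)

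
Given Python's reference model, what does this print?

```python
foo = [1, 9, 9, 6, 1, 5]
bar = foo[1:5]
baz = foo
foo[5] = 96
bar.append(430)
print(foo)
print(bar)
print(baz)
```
[1, 9, 9, 6, 1, 96]
[9, 9, 6, 1, 430]
[1, 9, 9, 6, 1, 96]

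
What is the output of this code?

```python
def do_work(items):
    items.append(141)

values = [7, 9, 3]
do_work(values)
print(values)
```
[7, 9, 3, 141]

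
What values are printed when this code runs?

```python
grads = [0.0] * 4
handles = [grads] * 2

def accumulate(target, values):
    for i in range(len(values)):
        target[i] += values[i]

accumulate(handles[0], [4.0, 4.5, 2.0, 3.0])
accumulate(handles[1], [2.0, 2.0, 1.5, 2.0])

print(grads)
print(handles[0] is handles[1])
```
[6.0, 6.5, 3.5, 5.0]
True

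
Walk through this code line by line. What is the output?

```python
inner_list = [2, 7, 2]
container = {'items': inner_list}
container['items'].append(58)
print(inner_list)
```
[2, 7, 2, 58]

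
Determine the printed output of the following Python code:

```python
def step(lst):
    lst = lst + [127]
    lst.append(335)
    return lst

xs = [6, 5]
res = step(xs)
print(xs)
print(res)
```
[6, 5]
[6, 5, 127, 335]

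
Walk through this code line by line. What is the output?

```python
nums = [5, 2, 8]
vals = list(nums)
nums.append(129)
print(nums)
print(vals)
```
[5, 2, 8, 129]
[5, 2, 8]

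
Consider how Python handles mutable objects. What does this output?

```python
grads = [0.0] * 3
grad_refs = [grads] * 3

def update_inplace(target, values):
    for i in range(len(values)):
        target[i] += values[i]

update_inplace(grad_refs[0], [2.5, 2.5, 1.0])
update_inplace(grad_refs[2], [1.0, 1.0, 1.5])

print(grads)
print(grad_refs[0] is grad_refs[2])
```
[3.5, 3.5, 2.5]
True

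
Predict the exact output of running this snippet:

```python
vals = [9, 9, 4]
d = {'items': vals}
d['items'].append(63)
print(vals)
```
[9, 9, 4, 63]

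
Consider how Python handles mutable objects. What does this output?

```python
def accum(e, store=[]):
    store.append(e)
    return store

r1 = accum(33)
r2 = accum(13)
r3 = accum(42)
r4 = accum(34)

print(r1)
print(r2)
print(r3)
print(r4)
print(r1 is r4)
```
[33, 13, 42, 34]
[33, 13, 42, 34]
[33, 13, 42, 34]
[33, 13, 42, 34]
True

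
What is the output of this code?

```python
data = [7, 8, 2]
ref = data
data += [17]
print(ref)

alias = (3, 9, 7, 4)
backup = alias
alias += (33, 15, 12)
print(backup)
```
[7, 8, 2, 17]
(3, 9, 7, 4)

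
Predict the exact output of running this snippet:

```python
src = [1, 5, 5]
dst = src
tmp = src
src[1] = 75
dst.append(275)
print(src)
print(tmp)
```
[1, 75, 5, 275]
[1, 75, 5, 275]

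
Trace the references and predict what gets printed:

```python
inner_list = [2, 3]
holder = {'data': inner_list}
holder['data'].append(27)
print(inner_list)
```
[2, 3, 27]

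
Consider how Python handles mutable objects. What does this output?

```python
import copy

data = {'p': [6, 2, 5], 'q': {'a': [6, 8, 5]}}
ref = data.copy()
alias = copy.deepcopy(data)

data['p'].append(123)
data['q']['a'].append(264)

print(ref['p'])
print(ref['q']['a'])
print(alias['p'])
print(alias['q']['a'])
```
[6, 2, 5, 123]
[6, 8, 5, 264]
[6, 2, 5]
[6, 8, 5]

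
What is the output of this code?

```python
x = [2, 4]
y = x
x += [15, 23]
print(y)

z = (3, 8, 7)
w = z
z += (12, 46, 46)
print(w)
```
[2, 4, 15, 23]
(3, 8, 7)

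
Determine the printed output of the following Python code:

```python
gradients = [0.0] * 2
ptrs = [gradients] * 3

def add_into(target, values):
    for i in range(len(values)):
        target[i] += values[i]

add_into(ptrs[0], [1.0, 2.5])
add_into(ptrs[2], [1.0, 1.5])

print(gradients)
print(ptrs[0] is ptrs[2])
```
[2.0, 4.0]
True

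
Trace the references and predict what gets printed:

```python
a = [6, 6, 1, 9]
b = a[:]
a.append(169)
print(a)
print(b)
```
[6, 6, 1, 9, 169]
[6, 6, 1, 9]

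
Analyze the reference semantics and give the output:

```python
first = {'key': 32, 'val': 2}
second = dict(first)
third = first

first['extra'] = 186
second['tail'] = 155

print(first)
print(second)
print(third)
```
{'key': 32, 'val': 2, 'extra': 186}
{'key': 32, 'val': 2, 'tail': 155}
{'key': 32, 'val': 2, 'extra': 186}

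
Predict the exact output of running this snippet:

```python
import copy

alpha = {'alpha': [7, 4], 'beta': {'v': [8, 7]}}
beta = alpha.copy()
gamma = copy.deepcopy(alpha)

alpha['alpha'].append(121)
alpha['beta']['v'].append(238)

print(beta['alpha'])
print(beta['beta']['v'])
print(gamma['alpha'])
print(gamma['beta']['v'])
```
[7, 4, 121]
[8, 7, 238]
[7, 4]
[8, 7]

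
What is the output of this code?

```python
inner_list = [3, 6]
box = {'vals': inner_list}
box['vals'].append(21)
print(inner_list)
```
[3, 6, 21]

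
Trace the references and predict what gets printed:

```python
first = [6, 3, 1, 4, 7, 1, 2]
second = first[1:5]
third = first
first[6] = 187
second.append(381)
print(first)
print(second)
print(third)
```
[6, 3, 1, 4, 7, 1, 187]
[3, 1, 4, 7, 381]
[6, 3, 1, 4, 7, 1, 187]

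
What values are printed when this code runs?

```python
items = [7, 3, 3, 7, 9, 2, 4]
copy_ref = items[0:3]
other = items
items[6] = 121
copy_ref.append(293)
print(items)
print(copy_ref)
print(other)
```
[7, 3, 3, 7, 9, 2, 121]
[7, 3, 3, 293]
[7, 3, 3, 7, 9, 2, 121]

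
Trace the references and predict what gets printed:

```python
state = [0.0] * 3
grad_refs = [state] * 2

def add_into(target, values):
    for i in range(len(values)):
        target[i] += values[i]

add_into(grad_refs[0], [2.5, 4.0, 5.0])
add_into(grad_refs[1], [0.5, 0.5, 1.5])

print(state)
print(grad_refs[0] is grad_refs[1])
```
[3.0, 4.5, 6.5]
True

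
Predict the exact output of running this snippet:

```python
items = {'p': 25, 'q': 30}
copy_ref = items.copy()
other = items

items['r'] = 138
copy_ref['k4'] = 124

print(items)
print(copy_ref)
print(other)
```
{'p': 25, 'q': 30, 'r': 138}
{'p': 25, 'q': 30, 'k4': 124}
{'p': 25, 'q': 30, 'r': 138}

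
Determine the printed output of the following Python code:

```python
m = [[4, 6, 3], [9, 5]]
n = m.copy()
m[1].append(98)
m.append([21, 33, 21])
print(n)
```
[[4, 6, 3], [9, 5, 98]]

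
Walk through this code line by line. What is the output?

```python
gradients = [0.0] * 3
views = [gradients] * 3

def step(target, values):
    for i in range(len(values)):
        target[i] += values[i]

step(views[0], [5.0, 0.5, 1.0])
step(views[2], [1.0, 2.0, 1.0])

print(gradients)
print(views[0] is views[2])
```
[6.0, 2.5, 2.0]
True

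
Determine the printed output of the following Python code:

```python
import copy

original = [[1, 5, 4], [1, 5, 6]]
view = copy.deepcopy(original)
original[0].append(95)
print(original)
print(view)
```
[[1, 5, 4, 95], [1, 5, 6]]
[[1, 5, 4], [1, 5, 6]]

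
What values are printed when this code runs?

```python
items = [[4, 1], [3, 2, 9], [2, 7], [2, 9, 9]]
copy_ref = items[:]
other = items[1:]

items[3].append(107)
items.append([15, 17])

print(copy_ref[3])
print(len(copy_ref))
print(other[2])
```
[2, 9, 9, 107]
4
[2, 9, 9, 107]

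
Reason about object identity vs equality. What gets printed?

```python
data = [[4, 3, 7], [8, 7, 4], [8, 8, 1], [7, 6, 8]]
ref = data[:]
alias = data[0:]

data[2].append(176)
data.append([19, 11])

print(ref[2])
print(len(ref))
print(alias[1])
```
[8, 8, 1, 176]
4
[8, 7, 4]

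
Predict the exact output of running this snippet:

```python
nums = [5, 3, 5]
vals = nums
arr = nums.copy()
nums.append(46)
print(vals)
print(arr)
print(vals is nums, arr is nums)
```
[5, 3, 5, 46]
[5, 3, 5]
True False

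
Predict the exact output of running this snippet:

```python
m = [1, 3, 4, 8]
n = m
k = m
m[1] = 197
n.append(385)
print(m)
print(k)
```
[1, 197, 4, 8, 385]
[1, 197, 4, 8, 385]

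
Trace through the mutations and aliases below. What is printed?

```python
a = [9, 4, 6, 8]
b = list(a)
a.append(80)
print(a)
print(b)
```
[9, 4, 6, 8, 80]
[9, 4, 6, 8]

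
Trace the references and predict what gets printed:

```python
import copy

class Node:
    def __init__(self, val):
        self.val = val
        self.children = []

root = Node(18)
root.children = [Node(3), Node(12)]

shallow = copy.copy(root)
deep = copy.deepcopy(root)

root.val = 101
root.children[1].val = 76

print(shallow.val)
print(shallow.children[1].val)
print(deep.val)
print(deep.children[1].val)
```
18
76
18
12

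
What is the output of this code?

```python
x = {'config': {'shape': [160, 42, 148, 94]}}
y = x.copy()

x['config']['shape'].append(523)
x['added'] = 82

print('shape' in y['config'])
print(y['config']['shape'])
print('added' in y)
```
True
[160, 42, 148, 94, 523]
False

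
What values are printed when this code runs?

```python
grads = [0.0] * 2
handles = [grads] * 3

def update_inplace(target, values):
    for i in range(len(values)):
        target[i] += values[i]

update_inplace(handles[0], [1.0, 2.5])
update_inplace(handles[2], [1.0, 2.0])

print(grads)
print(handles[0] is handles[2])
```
[2.0, 4.5]
True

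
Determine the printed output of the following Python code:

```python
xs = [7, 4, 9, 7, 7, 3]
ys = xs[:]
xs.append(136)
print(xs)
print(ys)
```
[7, 4, 9, 7, 7, 3, 136]
[7, 4, 9, 7, 7, 3]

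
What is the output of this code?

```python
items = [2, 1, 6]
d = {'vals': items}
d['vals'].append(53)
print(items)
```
[2, 1, 6, 53]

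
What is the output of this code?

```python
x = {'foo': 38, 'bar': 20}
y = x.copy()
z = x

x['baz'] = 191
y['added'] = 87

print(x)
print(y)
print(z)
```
{'foo': 38, 'bar': 20, 'baz': 191}
{'foo': 38, 'bar': 20, 'added': 87}
{'foo': 38, 'bar': 20, 'baz': 191}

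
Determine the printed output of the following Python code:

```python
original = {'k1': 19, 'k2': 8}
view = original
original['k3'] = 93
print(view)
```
{'k1': 19, 'k2': 8, 'k3': 93}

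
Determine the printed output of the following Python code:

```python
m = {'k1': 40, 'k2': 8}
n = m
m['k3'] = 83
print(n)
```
{'k1': 40, 'k2': 8, 'k3': 83}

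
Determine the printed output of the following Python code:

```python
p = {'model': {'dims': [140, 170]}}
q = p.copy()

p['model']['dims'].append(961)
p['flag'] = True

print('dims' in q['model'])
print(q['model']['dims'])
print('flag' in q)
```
True
[140, 170, 961]
False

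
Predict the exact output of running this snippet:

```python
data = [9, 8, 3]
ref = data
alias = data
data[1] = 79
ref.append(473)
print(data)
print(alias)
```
[9, 79, 3, 473]
[9, 79, 3, 473]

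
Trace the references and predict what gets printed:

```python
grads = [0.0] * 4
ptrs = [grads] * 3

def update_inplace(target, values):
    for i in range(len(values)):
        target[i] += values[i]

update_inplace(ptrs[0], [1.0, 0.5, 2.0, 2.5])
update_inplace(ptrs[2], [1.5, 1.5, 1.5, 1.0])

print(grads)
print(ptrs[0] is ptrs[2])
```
[2.5, 2.0, 3.5, 3.5]
True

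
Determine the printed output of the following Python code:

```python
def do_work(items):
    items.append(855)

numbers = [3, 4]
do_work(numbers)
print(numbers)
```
[3, 4, 855]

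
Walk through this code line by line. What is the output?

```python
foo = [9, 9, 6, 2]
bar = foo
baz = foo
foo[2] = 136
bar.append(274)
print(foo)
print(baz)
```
[9, 9, 136, 2, 274]
[9, 9, 136, 2, 274]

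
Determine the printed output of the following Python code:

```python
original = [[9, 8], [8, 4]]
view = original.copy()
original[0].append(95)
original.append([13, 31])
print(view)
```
[[9, 8, 95], [8, 4]]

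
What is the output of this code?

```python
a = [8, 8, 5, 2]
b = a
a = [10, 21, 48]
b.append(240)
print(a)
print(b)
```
[10, 21, 48]
[8, 8, 5, 2, 240]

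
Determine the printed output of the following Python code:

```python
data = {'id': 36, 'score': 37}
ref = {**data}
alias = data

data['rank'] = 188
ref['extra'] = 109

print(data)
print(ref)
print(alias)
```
{'id': 36, 'score': 37, 'rank': 188}
{'id': 36, 'score': 37, 'extra': 109}
{'id': 36, 'score': 37, 'rank': 188}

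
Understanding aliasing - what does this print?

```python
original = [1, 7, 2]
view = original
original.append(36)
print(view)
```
[1, 7, 2, 36]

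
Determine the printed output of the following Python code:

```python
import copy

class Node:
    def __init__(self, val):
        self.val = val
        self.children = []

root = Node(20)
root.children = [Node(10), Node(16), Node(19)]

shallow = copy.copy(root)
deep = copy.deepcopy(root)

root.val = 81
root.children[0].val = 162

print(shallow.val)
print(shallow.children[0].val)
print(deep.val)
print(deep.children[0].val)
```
20
162
20
10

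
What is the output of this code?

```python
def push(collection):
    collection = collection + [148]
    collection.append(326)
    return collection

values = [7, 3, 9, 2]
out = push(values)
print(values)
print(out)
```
[7, 3, 9, 2]
[7, 3, 9, 2, 148, 326]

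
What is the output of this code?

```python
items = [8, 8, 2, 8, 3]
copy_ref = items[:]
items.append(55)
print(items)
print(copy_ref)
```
[8, 8, 2, 8, 3, 55]
[8, 8, 2, 8, 3]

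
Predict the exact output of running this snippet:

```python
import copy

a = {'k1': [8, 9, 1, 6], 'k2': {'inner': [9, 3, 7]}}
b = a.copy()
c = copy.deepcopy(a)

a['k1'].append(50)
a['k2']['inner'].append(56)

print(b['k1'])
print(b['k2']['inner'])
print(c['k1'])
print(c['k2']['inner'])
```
[8, 9, 1, 6, 50]
[9, 3, 7, 56]
[8, 9, 1, 6]
[9, 3, 7]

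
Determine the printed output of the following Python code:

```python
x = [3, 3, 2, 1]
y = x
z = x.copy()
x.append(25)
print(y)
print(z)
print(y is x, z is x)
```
[3, 3, 2, 1, 25]
[3, 3, 2, 1]
True False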